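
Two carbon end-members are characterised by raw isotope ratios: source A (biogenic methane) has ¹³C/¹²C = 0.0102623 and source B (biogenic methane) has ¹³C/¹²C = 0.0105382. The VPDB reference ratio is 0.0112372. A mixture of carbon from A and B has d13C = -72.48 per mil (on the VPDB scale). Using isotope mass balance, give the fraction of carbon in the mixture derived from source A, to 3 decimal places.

δ_A = (0.0102623/0.0112372 − 1)×1000 = (0.913244 − 1)×1000 = -86.756 per mil
δ_B = (0.0105382/0.0112372 − 1)×1000 = (0.937796 − 1)×1000 = -62.204 per mil
f_A = (δ_mix − δ_B)/(δ_A − δ_B) = (-72.48 − (-62.204))/(-86.756 − (-62.204))
f_A = -10.276 / -24.552 = 0.4185

0.419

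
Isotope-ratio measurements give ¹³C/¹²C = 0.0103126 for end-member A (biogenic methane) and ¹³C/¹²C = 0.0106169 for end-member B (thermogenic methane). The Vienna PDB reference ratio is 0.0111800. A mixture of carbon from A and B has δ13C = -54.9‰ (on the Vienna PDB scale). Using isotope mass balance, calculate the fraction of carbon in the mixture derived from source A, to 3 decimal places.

0.167

δ_A = (0.0103126/0.0111800 − 1)×1000 = (0.922415 − 1)×1000 = -77.585‰
δ_B = (0.0106169/0.0111800 − 1)×1000 = (0.949633 − 1)×1000 = -50.367‰
f_A = (δ_mix − δ_B)/(δ_A − δ_B) = (-54.9 − (-50.367))/(-77.585 − (-50.367))
f_A = -4.533 / -27.218 = 0.1666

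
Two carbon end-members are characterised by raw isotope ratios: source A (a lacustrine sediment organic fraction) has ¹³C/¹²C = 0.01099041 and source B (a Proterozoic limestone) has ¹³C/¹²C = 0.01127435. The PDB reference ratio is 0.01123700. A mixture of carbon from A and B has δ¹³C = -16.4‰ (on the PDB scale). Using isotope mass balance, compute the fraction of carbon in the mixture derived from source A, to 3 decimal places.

δ_A = (0.01099041/0.01123700 − 1)×1000 = (0.978056 − 1)×1000 = -21.944‰
δ_B = (0.01127435/0.01123700 − 1)×1000 = (1.003324 − 1)×1000 = 3.324‰
f_A = (δ_mix − δ_B)/(δ_A − δ_B) = (-16.4 − (3.324))/(-21.944 − (3.324))
f_A = -19.724 / -25.268 = 0.7806

0.781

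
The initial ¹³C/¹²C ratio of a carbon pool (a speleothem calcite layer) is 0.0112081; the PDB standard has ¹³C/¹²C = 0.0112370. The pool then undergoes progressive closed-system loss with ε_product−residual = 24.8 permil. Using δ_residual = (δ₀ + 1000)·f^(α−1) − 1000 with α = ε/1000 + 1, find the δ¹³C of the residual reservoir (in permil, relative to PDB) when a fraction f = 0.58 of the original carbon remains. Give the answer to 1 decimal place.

δ₀ = (0.0112081/0.0112370 − 1)×1000 = (0.997428 − 1)×1000 = -2.572 permil
α − 1 = ε/1000 = 0.0248
f^(α−1) = 0.58^(0.0248) = 0.986582
δ_res = (-2.572 + 1000) × 0.986582 − 1000 = 984.044 − 1000 = -15.96 permil

-16.0 permil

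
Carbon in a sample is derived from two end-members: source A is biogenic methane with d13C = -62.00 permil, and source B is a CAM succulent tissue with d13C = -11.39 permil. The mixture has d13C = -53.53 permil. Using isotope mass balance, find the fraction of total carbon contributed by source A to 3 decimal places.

0.833

δ_mix = f_A·δ_A + (1 − f_A)·δ_B  ⇒  f_A = (δ_mix − δ_B)/(δ_A − δ_B)
f_A = (-53.53 − (-11.39)) / (-62.00 − (-11.39))
f_A = -42.14 / -50.61 = 0.8326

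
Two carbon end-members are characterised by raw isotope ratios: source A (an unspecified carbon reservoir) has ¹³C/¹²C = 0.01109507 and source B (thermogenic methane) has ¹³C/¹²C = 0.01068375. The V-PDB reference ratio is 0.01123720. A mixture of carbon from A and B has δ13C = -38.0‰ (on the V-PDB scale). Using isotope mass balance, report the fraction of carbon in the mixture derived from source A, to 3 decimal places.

0.307

δ_A = (0.01109507/0.01123720 − 1)×1000 = (0.987352 − 1)×1000 = -12.648‰
δ_B = (0.01068375/0.01123720 − 1)×1000 = (0.950748 − 1)×1000 = -49.252‰
f_A = (δ_mix − δ_B)/(δ_A − δ_B) = (-38.0 − (-49.252))/(-12.648 − (-49.252))
f_A = 11.252 / 36.603 = 0.3074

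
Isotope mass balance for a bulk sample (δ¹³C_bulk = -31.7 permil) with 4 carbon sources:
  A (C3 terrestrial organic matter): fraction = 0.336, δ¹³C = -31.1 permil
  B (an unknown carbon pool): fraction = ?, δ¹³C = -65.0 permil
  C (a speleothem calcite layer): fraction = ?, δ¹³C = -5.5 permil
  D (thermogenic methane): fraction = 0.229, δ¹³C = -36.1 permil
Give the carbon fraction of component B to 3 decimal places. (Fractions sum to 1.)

0.178

Let f_B and f_C be the unknown fractions; fractions sum to 1 so f_B + f_C = 0.435.
Mass balance: Σ fᵢ·δᵢ = δ_bulk ⇒ f_B·(-65.0) + f_C·(-5.5) = -31.7 − (-18.717) = -12.983
Substitute f_C = 0.435 − f_B:
f_B·(-65.0 − -5.5) = -12.983 − 0.435×(-5.5) = -10.591
f_B = -10.591 / -59.5 = 0.1780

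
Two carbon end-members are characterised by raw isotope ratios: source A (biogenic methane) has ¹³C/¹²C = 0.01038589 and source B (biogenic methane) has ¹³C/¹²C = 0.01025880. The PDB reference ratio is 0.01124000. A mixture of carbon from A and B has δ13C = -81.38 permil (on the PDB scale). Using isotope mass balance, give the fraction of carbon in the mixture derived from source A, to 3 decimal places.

0.523

δ_A = (0.01038589/0.01124000 − 1)×1000 = (0.924012 − 1)×1000 = -75.988 permil
δ_B = (0.01025880/0.01124000 − 1)×1000 = (0.912705 − 1)×1000 = -87.295 permil
f_A = (δ_mix − δ_B)/(δ_A − δ_B) = (-81.38 − (-87.295))/(-75.988 − (-87.295))
f_A = 5.915 / 11.307 = 0.5232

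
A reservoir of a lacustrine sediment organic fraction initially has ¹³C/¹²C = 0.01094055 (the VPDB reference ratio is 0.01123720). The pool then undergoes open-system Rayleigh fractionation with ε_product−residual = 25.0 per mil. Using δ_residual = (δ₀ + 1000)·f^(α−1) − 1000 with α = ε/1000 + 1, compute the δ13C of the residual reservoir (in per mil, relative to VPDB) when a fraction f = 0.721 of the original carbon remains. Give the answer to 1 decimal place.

δ₀ = (0.01094055/0.01123720 − 1)×1000 = (0.973601 − 1)×1000 = -26.399 per mil
α − 1 = ε/1000 = 0.0250
f^(α−1) = 0.721^(0.0250) = 0.991855
δ_res = (-26.399 + 1000) × 0.991855 − 1000 = 965.672 − 1000 = -34.33 per mil

-34.3 per mil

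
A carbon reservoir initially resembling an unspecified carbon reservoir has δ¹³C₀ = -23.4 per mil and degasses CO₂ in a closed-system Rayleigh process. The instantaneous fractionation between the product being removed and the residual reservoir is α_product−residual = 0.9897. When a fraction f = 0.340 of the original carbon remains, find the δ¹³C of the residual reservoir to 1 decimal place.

Rayleigh residual: δ_res = (δ₀ + 1000)·f^(α−1) − 1000
α − 1 = -0.01030
f^(α−1) = 0.340^(-0.01030) = 1.011174
δ_res = (-23.4 + 1000) × 1.011174 − 1000 = 987.512 − 1000 = -12.49 per mil

-12.5 per mil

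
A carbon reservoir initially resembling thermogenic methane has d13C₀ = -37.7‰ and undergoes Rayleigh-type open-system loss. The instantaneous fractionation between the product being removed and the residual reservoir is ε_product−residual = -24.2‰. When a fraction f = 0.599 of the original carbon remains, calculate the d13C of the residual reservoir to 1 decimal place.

-25.7‰

Rayleigh residual: δ_res = (δ₀ + 1000)·f^(α−1) − 1000
α = ε/1000 + 1 = 0.97580, so α − 1 = -0.02420
f^(α−1) = 0.599^(-0.02420) = 1.012480
δ_res = (-37.7 + 1000) × 1.012480 − 1000 = 974.309 − 1000 = -25.69‰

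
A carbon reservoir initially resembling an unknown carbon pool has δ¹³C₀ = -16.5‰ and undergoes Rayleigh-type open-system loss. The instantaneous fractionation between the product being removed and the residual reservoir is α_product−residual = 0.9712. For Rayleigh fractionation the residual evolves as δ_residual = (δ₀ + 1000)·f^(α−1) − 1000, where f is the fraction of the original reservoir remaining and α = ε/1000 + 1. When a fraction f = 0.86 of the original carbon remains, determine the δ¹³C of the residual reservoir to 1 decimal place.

-12.2‰

Rayleigh residual: δ_res = (δ₀ + 1000)·f^(α−1) − 1000
α − 1 = -0.02880
f^(α−1) = 0.86^(-0.02880) = 1.004353
δ_res = (-16.5 + 1000) × 1.004353 − 1000 = 987.781 − 1000 = -12.22‰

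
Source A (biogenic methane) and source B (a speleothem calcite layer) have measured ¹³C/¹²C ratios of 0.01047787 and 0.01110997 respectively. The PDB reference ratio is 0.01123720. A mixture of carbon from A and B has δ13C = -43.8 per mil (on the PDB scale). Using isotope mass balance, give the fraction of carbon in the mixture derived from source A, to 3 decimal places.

0.577

δ_A = (0.01047787/0.01123720 − 1)×1000 = (0.932427 − 1)×1000 = -67.573 per mil
δ_B = (0.01110997/0.01123720 − 1)×1000 = (0.988678 − 1)×1000 = -11.322 per mil
f_A = (δ_mix − δ_B)/(δ_A − δ_B) = (-43.8 − (-11.322))/(-67.573 − (-11.322))
f_A = -32.478 / -56.251 = 0.5774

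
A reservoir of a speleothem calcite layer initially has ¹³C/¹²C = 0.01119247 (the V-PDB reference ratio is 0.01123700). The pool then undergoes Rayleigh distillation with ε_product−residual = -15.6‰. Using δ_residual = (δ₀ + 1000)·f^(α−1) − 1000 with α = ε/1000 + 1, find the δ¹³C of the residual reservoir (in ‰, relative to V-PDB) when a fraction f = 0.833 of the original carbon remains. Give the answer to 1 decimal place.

δ₀ = (0.01119247/0.01123700 − 1)×1000 = (0.996037 − 1)×1000 = -3.963‰
α − 1 = ε/1000 = -0.0156
f^(α−1) = 0.833^(-0.0156) = 1.002855
δ_res = (-3.963 + 1000) × 1.002855 − 1000 = 998.880 − 1000 = -1.12‰

-1.1‰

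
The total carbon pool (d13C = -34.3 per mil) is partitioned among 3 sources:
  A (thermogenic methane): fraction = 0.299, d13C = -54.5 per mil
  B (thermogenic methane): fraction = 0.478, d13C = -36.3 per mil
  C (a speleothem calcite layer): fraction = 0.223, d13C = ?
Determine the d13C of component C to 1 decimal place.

Isotope mass balance: δ_bulk = Σ fᵢ·δᵢ.
-34.3 = 0.299×(-54.5) + 0.478×(-36.3) + 0.223×δ_C
0.223·δ_C = -34.3 − (-33.647) = -0.653
δ_C = -0.653 / 0.223 = -2.93 per mil

-2.9 per mil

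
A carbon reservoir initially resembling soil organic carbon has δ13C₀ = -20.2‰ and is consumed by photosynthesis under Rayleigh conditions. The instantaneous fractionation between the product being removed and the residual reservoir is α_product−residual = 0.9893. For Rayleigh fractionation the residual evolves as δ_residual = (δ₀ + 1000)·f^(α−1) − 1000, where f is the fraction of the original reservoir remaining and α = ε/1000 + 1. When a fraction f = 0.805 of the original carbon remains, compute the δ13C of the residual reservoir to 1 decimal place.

-17.9‰

Rayleigh residual: δ_res = (δ₀ + 1000)·f^(α−1) − 1000
α − 1 = -0.01070
f^(α−1) = 0.805^(-0.01070) = 1.002324
δ_res = (-20.2 + 1000) × 1.002324 − 1000 = 982.077 − 1000 = -17.92‰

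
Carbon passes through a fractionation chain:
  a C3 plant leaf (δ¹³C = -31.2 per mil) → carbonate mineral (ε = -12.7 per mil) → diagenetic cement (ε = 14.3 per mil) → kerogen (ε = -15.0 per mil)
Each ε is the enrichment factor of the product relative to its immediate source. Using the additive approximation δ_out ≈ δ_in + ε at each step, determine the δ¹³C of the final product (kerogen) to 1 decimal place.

step 1: δ ≈ -31.2 + (-12.7) = -43.9 per mil
step 2: δ ≈ -43.9 + (14.3) = -29.6 per mil
step 3: δ ≈ -29.6 + (-15.0) = -44.6 per mil

-44.6 per mil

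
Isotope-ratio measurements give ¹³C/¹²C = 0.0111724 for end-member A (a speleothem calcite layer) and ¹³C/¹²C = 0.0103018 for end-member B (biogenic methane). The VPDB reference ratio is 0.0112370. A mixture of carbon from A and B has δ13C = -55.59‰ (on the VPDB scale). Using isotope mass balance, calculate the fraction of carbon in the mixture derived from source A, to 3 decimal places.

0.357

δ_A = (0.0111724/0.0112370 − 1)×1000 = (0.994251 − 1)×1000 = -5.749‰
δ_B = (0.0103018/0.0112370 − 1)×1000 = (0.916775 − 1)×1000 = -83.225‰
f_A = (δ_mix − δ_B)/(δ_A − δ_B) = (-55.59 − (-83.225))/(-5.749 − (-83.225))
f_A = 27.635 / 77.476 = 0.3567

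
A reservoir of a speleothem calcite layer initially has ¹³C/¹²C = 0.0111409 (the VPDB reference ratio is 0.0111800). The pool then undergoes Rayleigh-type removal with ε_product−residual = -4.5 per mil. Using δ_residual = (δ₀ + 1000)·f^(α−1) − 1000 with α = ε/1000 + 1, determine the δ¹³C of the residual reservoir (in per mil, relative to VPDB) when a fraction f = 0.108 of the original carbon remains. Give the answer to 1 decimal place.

6.5 per mil

δ₀ = (0.0111409/0.0111800 − 1)×1000 = (0.996503 − 1)×1000 = -3.497 per mil
α − 1 = ε/1000 = -0.0045
f^(α−1) = 0.108^(-0.0045) = 1.010066
δ_res = (-3.497 + 1000) × 1.010066 − 1000 = 1006.533 − 1000 = 6.53 per mil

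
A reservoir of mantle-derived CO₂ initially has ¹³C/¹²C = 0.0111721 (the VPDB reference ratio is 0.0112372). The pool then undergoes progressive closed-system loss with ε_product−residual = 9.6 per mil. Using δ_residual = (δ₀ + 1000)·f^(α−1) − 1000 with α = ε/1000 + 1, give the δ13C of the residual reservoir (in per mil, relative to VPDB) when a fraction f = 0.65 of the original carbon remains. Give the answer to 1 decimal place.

δ₀ = (0.0111721/0.0112372 − 1)×1000 = (0.994207 − 1)×1000 = -5.793 per mil
α − 1 = ε/1000 = 0.0096
f^(α−1) = 0.65^(0.0096) = 0.995873
δ_res = (-5.793 + 1000) × 0.995873 − 1000 = 990.104 − 1000 = -9.90 per mil

-9.9 per mil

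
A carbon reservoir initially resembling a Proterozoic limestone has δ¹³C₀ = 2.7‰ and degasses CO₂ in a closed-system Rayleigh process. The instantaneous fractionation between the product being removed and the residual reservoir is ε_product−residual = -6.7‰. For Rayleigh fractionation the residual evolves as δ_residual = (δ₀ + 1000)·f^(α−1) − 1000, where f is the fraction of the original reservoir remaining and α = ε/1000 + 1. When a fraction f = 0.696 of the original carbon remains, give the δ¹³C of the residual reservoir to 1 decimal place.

Rayleigh residual: δ_res = (δ₀ + 1000)·f^(α−1) − 1000
α = ε/1000 + 1 = 0.99330, so α − 1 = -0.00670
f^(α−1) = 0.696^(-0.00670) = 1.002431
δ_res = (2.7 + 1000) × 1.002431 − 1000 = 1005.138 − 1000 = 5.14‰

5.1‰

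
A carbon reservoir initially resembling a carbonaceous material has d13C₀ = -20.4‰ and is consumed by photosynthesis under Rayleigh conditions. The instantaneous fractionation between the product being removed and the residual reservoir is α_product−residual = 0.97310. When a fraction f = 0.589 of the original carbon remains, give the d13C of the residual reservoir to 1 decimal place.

Rayleigh residual: δ_res = (δ₀ + 1000)·f^(α−1) − 1000
α − 1 = -0.02690
f^(α−1) = 0.589^(-0.02690) = 1.014341
δ_res = (-20.4 + 1000) × 1.014341 − 1000 = 993.648 − 1000 = -6.35‰

-6.4‰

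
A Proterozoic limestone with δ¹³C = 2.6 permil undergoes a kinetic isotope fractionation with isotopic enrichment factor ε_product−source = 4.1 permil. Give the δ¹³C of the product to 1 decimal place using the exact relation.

To first order, δ_product ≈ δ_source + ε = 6.7 permil.
Exactly, δ_product = (δ_source + 1000)·(ε/1000 + 1) − 1000.
δ_product = (2.6 + 1000) × (4.1/1000 + 1) − 1000
δ_product = 6.71 permil

6.7 permil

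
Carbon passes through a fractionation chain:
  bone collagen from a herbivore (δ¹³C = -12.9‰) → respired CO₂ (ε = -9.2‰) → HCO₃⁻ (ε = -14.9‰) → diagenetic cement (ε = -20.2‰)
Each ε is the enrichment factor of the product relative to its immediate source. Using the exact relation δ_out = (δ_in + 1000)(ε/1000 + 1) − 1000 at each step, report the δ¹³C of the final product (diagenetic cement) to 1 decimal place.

step 1: δ = (-12.90 + 1000)·(-9.2/1000 + 1) − 1000 = -21.98‰
step 2: δ = (-21.98 + 1000)·(-14.9/1000 + 1) − 1000 = -36.55‰
step 3: δ = (-36.55 + 1000)·(-20.2/1000 + 1) − 1000 = -56.02‰

-56.0‰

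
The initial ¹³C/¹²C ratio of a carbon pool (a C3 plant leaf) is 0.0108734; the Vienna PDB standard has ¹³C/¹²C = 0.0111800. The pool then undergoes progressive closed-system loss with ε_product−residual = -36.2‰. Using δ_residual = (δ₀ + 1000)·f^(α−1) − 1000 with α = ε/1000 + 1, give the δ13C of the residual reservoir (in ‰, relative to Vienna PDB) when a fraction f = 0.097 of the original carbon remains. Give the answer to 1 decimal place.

δ₀ = (0.0108734/0.0111800 − 1)×1000 = (0.972576 − 1)×1000 = -27.424‰
α − 1 = ε/1000 = -0.0362
f^(α−1) = 0.097^(-0.0362) = 1.088125
δ_res = (-27.424 + 1000) × 1.088125 − 1000 = 1058.284 − 1000 = 58.28‰

58.3‰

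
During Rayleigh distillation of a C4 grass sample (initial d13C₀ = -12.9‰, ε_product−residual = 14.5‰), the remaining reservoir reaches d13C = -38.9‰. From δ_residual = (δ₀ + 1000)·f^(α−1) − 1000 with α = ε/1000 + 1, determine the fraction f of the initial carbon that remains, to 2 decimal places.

0.16

α − 1 = ε/1000 = 0.0145
(δ_res + 1000)/(δ₀ + 1000) = (-38.9 + 1000)/(-12.9 + 1000) = 961.1/987.1 = 0.973660
f = 0.973660^(1/0.0145) = exp(ln(0.973660)/0.0145) = exp(-0.02669/0.0145)
f = exp(-1.8409) = 0.1587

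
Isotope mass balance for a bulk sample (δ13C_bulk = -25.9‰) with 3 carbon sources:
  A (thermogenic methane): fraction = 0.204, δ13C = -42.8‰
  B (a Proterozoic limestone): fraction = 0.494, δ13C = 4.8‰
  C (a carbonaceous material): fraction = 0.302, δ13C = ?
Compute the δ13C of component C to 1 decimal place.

-64.7‰

Isotope mass balance: δ_bulk = Σ fᵢ·δᵢ.
-25.9 = 0.204×(-42.8) + 0.494×(4.8) + 0.302×δ_C
0.302·δ_C = -25.9 − (-6.360) = -19.540
δ_C = -19.540 / 0.302 = -64.70‰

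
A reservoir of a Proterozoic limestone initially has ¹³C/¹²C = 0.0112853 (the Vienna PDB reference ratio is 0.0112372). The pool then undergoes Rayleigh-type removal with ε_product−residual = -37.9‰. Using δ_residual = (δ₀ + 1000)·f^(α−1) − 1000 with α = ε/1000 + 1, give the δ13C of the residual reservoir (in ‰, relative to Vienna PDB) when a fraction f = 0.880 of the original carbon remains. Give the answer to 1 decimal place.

9.2‰

δ₀ = (0.0112853/0.0112372 − 1)×1000 = (1.004280 − 1)×1000 = 4.280‰
α − 1 = ε/1000 = -0.0379
f^(α−1) = 0.880^(-0.0379) = 1.004857
δ_res = (4.280 + 1000) × 1.004857 − 1000 = 1009.158 − 1000 = 9.16‰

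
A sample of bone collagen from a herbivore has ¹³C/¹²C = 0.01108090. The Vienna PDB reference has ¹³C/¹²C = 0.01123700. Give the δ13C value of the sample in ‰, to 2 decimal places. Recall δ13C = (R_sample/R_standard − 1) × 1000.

-13.89‰

δ13C = (R_sample / R_standard − 1) × 1000
R_sample / R_standard = 0.01108090 / 0.01123700 = 0.986108
δ13C = (0.986108 − 1) × 1000 = -13.892‰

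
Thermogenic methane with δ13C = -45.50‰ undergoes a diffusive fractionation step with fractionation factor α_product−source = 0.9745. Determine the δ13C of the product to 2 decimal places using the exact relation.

δ_product = (δ_source + 1000)·α − 1000
δ_product = (-45.50 + 1000) × 0.9745 − 1000
δ_product = 930.160 − 1000 = -69.840‰

-69.84‰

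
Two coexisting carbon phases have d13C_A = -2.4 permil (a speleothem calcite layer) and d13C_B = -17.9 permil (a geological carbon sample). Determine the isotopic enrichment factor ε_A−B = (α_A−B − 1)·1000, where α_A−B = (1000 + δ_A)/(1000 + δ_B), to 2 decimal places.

α_A−B = (1000 + -2.4) / (1000 + -17.9) = 997.6 / 982.1 = 1.015783
ε_A−B = (1.015783 − 1) × 1000 = 15.783 permil
(The approximation ε ≈ δ_A − δ_B would give 15.5 permil.)

15.78 permil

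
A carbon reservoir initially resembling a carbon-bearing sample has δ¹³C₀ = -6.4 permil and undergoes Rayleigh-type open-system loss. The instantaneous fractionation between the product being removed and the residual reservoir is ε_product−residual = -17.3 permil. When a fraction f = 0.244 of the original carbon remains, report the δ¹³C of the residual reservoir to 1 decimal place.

18.1 permil

Rayleigh residual: δ_res = (δ₀ + 1000)·f^(α−1) − 1000
α = ε/1000 + 1 = 0.98270, so α − 1 = -0.01730
f^(α−1) = 0.244^(-0.01730) = 1.024703
δ_res = (-6.4 + 1000) × 1.024703 − 1000 = 1018.145 − 1000 = 18.15 permil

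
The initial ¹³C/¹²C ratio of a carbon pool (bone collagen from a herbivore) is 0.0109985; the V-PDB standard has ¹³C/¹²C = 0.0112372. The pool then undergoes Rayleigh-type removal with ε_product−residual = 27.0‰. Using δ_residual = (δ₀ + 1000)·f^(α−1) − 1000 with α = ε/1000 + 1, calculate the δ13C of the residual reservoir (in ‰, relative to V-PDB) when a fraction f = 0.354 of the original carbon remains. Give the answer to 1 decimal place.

-48.3‰

δ₀ = (0.0109985/0.0112372 − 1)×1000 = (0.978758 − 1)×1000 = -21.242‰
α − 1 = ε/1000 = 0.0270
f^(α−1) = 0.354^(0.0270) = 0.972351
δ_res = (-21.242 + 1000) × 0.972351 − 1000 = 951.696 − 1000 = -48.30‰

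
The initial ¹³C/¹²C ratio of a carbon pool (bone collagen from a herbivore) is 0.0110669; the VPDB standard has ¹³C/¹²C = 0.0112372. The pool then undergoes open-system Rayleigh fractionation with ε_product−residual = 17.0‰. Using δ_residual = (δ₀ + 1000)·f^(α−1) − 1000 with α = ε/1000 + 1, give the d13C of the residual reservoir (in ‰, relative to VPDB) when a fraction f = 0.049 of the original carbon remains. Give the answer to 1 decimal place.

-64.4‰

δ₀ = (0.0110669/0.0112372 − 1)×1000 = (0.984845 − 1)×1000 = -15.155‰
α − 1 = ε/1000 = 0.0170
f^(α−1) = 0.049^(0.0170) = 0.950021
δ_res = (-15.155 + 1000) × 0.950021 − 1000 = 935.624 − 1000 = -64.38‰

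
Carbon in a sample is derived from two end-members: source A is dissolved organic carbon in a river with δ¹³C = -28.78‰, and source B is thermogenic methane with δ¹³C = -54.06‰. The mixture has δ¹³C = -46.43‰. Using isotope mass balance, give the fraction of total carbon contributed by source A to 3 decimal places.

δ_mix = f_A·δ_A + (1 − f_A)·δ_B  ⇒  f_A = (δ_mix − δ_B)/(δ_A − δ_B)
f_A = (-46.43 − (-54.06)) / (-28.78 − (-54.06))
f_A = 7.63 / 25.28 = 0.3018

0.302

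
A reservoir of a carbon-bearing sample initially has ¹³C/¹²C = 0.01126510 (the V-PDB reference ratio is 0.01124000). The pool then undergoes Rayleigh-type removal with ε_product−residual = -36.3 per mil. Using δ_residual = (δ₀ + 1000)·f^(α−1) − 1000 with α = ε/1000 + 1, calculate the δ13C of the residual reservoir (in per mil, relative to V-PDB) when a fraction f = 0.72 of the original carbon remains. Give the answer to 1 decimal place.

14.3 per mil

δ₀ = (0.01126510/0.01124000 − 1)×1000 = (1.002233 − 1)×1000 = 2.233 per mil
α − 1 = ε/1000 = -0.0363
f^(α−1) = 0.72^(-0.0363) = 1.011996
δ_res = (2.233 + 1000) × 1.011996 − 1000 = 1014.256 − 1000 = 14.26 per mil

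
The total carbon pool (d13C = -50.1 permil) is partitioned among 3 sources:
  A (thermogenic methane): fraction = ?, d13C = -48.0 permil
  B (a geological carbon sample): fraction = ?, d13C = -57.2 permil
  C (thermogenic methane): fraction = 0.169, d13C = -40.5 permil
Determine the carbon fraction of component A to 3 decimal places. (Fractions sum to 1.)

0.465

Let f_A and f_B be the unknown fractions; fractions sum to 1 so f_A + f_B = 0.831.
Mass balance: Σ fᵢ·δᵢ = δ_bulk ⇒ f_A·(-48.0) + f_B·(-57.2) = -50.1 − (-6.845) = -43.255
Substitute f_B = 0.831 − f_A:
f_A·(-48.0 − -57.2) = -43.255 − 0.831×(-57.2) = 4.278
f_A = 4.278 / 9.2 = 0.4650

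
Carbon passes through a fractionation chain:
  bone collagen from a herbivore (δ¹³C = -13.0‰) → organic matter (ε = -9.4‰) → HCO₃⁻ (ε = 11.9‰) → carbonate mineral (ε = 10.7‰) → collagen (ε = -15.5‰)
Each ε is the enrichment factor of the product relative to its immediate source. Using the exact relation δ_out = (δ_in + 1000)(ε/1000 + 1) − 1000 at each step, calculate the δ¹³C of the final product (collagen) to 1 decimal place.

-15.6‰

step 1: δ = (-13.00 + 1000)·(-9.4/1000 + 1) − 1000 = -22.28‰
step 2: δ = (-22.28 + 1000)·(11.9/1000 + 1) − 1000 = -10.64‰
step 3: δ = (-10.64 + 1000)·(10.7/1000 + 1) − 1000 = -0.06‰
step 4: δ = (-0.06 + 1000)·(-15.5/1000 + 1) − 1000 = -15.56‰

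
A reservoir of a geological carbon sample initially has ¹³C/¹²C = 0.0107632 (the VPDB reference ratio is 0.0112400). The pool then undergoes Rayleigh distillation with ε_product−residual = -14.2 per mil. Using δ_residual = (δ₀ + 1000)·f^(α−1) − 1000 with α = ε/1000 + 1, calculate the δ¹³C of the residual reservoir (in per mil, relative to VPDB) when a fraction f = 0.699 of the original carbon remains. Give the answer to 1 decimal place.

-37.5 per mil

δ₀ = (0.0107632/0.0112400 − 1)×1000 = (0.957580 − 1)×1000 = -42.420 per mil
α − 1 = ε/1000 = -0.0142
f^(α−1) = 0.699^(-0.0142) = 1.005098
δ_res = (-42.420 + 1000) × 1.005098 − 1000 = 962.462 − 1000 = -37.54 per mil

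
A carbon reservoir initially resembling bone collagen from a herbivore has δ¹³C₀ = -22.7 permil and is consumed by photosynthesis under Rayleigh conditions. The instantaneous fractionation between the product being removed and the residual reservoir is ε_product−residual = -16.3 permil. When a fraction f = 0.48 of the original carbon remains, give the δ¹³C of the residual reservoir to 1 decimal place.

Rayleigh residual: δ_res = (δ₀ + 1000)·f^(α−1) − 1000
α = ε/1000 + 1 = 0.98370, so α − 1 = -0.01630
f^(α−1) = 0.48^(-0.01630) = 1.012036
δ_res = (-22.7 + 1000) × 1.012036 − 1000 = 989.062 − 1000 = -10.94 permil

-10.9 permil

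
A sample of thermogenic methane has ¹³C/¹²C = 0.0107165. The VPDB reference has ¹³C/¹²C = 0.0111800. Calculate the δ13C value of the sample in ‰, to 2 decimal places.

δ13C = (R_sample / R_standard − 1) × 1000
R_sample / R_standard = 0.0107165 / 0.0111800 = 0.958542
δ13C = (0.958542 − 1) × 1000 = -41.458‰

-41.46‰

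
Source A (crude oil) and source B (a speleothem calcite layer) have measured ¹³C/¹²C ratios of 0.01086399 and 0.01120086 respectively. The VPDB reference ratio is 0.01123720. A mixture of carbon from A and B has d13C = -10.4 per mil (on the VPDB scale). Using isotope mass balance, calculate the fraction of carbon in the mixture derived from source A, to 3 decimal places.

0.239

δ_A = (0.01086399/0.01123720 − 1)×1000 = (0.966788 − 1)×1000 = -33.212 per mil
δ_B = (0.01120086/0.01123720 − 1)×1000 = (0.996766 − 1)×1000 = -3.234 per mil
f_A = (δ_mix − δ_B)/(δ_A − δ_B) = (-10.4 − (-3.234))/(-33.212 − (-3.234))
f_A = -7.166 / -29.978 = 0.2390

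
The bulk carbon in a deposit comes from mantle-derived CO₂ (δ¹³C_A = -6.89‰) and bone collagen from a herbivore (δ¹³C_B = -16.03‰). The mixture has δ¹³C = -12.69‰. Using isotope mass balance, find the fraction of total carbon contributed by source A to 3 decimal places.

δ_mix = f_A·δ_A + (1 − f_A)·δ_B  ⇒  f_A = (δ_mix − δ_B)/(δ_A − δ_B)
f_A = (-12.69 − (-16.03)) / (-6.89 − (-16.03))
f_A = 3.34 / 9.14 = 0.3654

0.365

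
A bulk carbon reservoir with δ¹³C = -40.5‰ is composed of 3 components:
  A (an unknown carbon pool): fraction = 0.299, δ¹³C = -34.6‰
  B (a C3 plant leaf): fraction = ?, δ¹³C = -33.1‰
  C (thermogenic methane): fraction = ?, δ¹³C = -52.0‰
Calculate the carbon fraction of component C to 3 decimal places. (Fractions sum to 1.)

0.368

Let f_C and f_B be the unknown fractions; fractions sum to 1 so f_C + f_B = 0.701.
Mass balance: Σ fᵢ·δᵢ = δ_bulk ⇒ f_C·(-52.0) + f_B·(-33.1) = -40.5 − (-10.345) = -30.155
Substitute f_B = 0.701 − f_C:
f_C·(-52.0 − -33.1) = -30.155 − 0.701×(-33.1) = -6.952
f_C = -6.952 / -18.9 = 0.3678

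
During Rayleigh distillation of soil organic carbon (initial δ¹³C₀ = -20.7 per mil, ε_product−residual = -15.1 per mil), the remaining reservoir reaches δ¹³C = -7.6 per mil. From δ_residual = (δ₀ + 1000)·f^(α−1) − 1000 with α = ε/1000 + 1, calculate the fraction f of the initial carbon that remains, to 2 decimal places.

α − 1 = ε/1000 = -0.0151
(δ_res + 1000)/(δ₀ + 1000) = (-7.6 + 1000)/(-20.7 + 1000) = 992.4/979.3 = 1.013377
f = 1.013377^(1/-0.0151) = exp(ln(1.013377)/-0.0151) = exp(0.01329/-0.0151)
f = exp(-0.8800) = 0.4148

0.41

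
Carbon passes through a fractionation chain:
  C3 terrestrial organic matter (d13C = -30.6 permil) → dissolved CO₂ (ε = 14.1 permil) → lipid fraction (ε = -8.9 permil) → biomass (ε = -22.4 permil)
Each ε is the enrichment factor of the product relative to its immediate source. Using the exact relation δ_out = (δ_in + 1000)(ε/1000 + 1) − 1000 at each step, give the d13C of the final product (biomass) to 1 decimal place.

-47.5 permil

step 1: δ = (-30.60 + 1000)·(14.1/1000 + 1) − 1000 = -16.93 permil
step 2: δ = (-16.93 + 1000)·(-8.9/1000 + 1) − 1000 = -25.68 permil
step 3: δ = (-25.68 + 1000)·(-22.4/1000 + 1) − 1000 = -47.51 permil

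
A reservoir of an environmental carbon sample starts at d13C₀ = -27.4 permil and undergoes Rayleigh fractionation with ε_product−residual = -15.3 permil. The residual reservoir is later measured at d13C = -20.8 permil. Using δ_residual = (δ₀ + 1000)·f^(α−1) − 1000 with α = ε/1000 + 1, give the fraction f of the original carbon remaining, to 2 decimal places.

α − 1 = ε/1000 = -0.0153
(δ_res + 1000)/(δ₀ + 1000) = (-20.8 + 1000)/(-27.4 + 1000) = 979.2/972.6 = 1.006786
f = 1.006786^(1/-0.0153) = exp(ln(1.006786)/-0.0153) = exp(0.00676/-0.0153)
f = exp(-0.4420) = 0.6427

0.64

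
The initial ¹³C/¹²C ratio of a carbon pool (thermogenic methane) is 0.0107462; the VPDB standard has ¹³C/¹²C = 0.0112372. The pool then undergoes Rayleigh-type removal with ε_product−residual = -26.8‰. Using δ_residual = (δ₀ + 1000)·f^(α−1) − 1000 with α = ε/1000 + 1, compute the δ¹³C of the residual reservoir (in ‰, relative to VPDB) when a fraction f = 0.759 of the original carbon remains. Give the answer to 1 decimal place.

δ₀ = (0.0107462/0.0112372 − 1)×1000 = (0.956306 − 1)×1000 = -43.694‰
α − 1 = ε/1000 = -0.0268
f^(α−1) = 0.759^(-0.0268) = 1.007418
δ_res = (-43.694 + 1000) × 1.007418 − 1000 = 963.399 − 1000 = -36.60‰

-36.6‰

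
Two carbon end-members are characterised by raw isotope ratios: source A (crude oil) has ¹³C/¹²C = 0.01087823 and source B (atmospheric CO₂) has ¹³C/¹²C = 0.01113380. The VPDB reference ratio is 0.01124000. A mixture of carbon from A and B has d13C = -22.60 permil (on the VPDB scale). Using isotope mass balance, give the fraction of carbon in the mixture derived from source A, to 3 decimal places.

δ_A = (0.01087823/0.01124000 − 1)×1000 = (0.967814 − 1)×1000 = -32.186 permil
δ_B = (0.01113380/0.01124000 − 1)×1000 = (0.990552 − 1)×1000 = -9.448 permil
f_A = (δ_mix − δ_B)/(δ_A − δ_B) = (-22.60 − (-9.448))/(-32.186 − (-9.448))
f_A = -13.152 / -22.738 = 0.5784

0.578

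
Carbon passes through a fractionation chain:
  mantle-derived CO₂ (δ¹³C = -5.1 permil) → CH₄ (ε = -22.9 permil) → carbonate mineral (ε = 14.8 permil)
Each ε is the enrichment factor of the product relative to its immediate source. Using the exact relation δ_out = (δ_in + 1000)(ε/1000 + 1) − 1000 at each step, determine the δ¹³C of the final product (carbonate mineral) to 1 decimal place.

step 1: δ = (-5.10 + 1000)·(-22.9/1000 + 1) − 1000 = -27.88 permil
step 2: δ = (-27.88 + 1000)·(14.8/1000 + 1) − 1000 = -13.50 permil

-13.5 permil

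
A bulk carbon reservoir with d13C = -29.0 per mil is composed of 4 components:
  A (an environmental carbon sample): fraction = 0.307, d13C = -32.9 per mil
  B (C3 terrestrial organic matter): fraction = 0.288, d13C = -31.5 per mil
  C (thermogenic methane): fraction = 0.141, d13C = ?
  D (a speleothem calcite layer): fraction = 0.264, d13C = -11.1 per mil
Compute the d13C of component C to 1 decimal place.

Isotope mass balance: δ_bulk = Σ fᵢ·δᵢ.
-29.0 = 0.307×(-32.9) + 0.288×(-31.5) + 0.141×δ_C + 0.264×(-11.1)
0.141·δ_C = -29.0 − (-22.103) = -6.897
δ_C = -6.897 / 0.141 = -48.92 per mil

-48.9 per mil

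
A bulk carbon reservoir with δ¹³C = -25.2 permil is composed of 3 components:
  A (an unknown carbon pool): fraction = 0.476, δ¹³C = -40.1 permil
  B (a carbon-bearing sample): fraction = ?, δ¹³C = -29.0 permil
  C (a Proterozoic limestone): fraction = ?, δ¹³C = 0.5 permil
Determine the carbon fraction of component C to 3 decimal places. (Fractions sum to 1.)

Let f_C and f_B be the unknown fractions; fractions sum to 1 so f_C + f_B = 0.524.
Mass balance: Σ fᵢ·δᵢ = δ_bulk ⇒ f_C·(0.5) + f_B·(-29.0) = -25.2 − (-19.088) = -6.112
Substitute f_B = 0.524 − f_C:
f_C·(0.5 − -29.0) = -6.112 − 0.524×(-29.0) = 9.084
f_C = 9.084 / 29.5 = 0.3079

0.308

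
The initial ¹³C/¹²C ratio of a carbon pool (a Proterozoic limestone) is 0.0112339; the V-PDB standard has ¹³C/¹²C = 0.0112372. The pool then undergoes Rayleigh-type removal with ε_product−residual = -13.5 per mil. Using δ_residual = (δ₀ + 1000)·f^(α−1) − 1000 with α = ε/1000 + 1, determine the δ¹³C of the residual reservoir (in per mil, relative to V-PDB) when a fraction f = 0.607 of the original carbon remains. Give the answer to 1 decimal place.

δ₀ = (0.0112339/0.0112372 − 1)×1000 = (0.999706 − 1)×1000 = -0.294 per mil
α − 1 = ε/1000 = -0.0135
f^(α−1) = 0.607^(-0.0135) = 1.006762
δ_res = (-0.294 + 1000) × 1.006762 − 1000 = 1006.467 − 1000 = 6.47 per mil

6.5 per mil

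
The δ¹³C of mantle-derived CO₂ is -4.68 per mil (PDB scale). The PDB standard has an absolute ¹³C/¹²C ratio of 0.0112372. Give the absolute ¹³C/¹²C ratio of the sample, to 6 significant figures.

0.0111846

R_sample = R_standard × (δ¹³C/1000 + 1)
R_sample = 0.0112372 × (-4.68/1000 + 1) = 0.0112372 × 0.995320
R_sample = 0.0111846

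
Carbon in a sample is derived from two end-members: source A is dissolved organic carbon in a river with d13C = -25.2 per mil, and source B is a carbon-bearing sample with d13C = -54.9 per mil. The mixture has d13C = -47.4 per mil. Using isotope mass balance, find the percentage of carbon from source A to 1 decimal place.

δ_mix = f_A·δ_A + (1 − f_A)·δ_B  ⇒  f_A = (δ_mix − δ_B)/(δ_A − δ_B)
f_A = (-47.4 − (-54.9)) / (-25.2 − (-54.9))
f_A = 7.5 / 29.7 = 0.2525

25.3%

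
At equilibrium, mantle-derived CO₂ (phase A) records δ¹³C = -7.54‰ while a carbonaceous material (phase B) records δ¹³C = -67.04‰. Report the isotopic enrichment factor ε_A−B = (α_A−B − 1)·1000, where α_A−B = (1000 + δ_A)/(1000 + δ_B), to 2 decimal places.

α_A−B = (1000 + -7.54) / (1000 + -67.04) = 992.46 / 932.96 = 1.063776
ε_A−B = (1.063776 − 1) × 1000 = 63.776‰
(The approximation ε ≈ δ_A − δ_B would give 59.50‰.)

63.78‰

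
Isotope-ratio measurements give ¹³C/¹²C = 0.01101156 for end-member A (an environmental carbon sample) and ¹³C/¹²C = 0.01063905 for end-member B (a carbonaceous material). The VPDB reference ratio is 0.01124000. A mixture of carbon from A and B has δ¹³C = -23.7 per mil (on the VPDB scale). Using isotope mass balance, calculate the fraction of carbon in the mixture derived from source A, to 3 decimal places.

0.898

δ_A = (0.01101156/0.01124000 − 1)×1000 = (0.979676 − 1)×1000 = -20.324 per mil
δ_B = (0.01063905/0.01124000 − 1)×1000 = (0.946535 − 1)×1000 = -53.465 per mil
f_A = (δ_mix − δ_B)/(δ_A − δ_B) = (-23.7 − (-53.465))/(-20.324 − (-53.465))
f_A = 29.765 / 33.141 = 0.8981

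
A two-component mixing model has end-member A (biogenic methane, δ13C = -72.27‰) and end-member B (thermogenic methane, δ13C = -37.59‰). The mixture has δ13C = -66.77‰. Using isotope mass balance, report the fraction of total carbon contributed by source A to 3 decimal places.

0.841

δ_mix = f_A·δ_A + (1 − f_A)·δ_B  ⇒  f_A = (δ_mix − δ_B)/(δ_A − δ_B)
f_A = (-66.77 − (-37.59)) / (-72.27 − (-37.59))
f_A = -29.18 / -34.68 = 0.8414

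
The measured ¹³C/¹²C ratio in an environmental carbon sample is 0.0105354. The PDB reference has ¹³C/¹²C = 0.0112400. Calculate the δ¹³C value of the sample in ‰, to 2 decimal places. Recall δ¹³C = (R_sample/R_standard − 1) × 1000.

-62.69‰

δ¹³C = (R_sample / R_standard − 1) × 1000
R_sample / R_standard = 0.0105354 / 0.0112400 = 0.937313
δ¹³C = (0.937313 − 1) × 1000 = -62.687‰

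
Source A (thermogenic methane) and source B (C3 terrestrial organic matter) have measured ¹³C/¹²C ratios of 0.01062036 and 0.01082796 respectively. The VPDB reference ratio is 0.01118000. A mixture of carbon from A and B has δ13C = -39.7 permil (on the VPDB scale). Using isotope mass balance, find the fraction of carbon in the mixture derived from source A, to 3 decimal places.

0.442

δ_A = (0.01062036/0.01118000 − 1)×1000 = (0.949943 − 1)×1000 = -50.057 permil
δ_B = (0.01082796/0.01118000 − 1)×1000 = (0.968512 − 1)×1000 = -31.488 permil
f_A = (δ_mix − δ_B)/(δ_A − δ_B) = (-39.7 − (-31.488))/(-50.057 − (-31.488))
f_A = -8.212 / -18.569 = 0.4422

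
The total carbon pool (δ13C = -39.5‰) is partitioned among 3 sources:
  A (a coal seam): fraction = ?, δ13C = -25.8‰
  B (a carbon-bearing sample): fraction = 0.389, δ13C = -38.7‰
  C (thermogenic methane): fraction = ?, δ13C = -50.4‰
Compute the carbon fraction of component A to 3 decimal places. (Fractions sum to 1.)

0.258

Let f_A and f_C be the unknown fractions; fractions sum to 1 so f_A + f_C = 0.611.
Mass balance: Σ fᵢ·δᵢ = δ_bulk ⇒ f_A·(-25.8) + f_C·(-50.4) = -39.5 − (-15.054) = -24.446
Substitute f_C = 0.611 − f_A:
f_A·(-25.8 − -50.4) = -24.446 − 0.611×(-50.4) = 6.349
f_A = 6.349 / 24.6 = 0.2581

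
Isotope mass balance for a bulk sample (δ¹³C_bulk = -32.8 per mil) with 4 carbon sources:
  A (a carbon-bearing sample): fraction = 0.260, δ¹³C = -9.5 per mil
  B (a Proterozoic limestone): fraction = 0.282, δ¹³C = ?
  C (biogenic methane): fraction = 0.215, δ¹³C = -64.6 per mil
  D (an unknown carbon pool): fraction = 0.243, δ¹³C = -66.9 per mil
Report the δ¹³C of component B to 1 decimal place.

-0.7 per mil

Isotope mass balance: δ_bulk = Σ fᵢ·δᵢ.
-32.8 = 0.260×(-9.5) + 0.282×δ_B + 0.215×(-64.6) + 0.243×(-66.9)
0.282·δ_B = -32.8 − (-32.616) = -0.184
δ_B = -0.184 / 0.282 = -0.65 per mil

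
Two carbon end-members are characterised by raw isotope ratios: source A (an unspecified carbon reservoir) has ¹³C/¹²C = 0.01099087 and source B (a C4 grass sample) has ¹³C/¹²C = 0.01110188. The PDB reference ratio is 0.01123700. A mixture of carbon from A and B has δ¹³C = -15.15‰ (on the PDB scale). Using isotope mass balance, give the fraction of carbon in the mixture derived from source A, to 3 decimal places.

0.316

δ_A = (0.01099087/0.01123700 − 1)×1000 = (0.978096 − 1)×1000 = -21.904‰
δ_B = (0.01110188/0.01123700 − 1)×1000 = (0.987975 − 1)×1000 = -12.025‰
f_A = (δ_mix − δ_B)/(δ_A − δ_B) = (-15.15 − (-12.025))/(-21.904 − (-12.025))
f_A = -3.125 / -9.879 = 0.3164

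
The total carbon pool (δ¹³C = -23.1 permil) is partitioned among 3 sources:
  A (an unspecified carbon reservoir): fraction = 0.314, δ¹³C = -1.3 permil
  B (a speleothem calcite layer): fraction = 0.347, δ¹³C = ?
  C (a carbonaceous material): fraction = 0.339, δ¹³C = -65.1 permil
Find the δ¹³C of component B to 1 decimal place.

-1.8 permil

Isotope mass balance: δ_bulk = Σ fᵢ·δᵢ.
-23.1 = 0.314×(-1.3) + 0.347×δ_B + 0.339×(-65.1)
0.347·δ_B = -23.1 − (-22.477) = -0.623
δ_B = -0.623 / 0.347 = -1.80 permil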